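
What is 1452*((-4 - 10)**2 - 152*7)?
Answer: -1260336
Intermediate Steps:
1452*((-4 - 10)**2 - 152*7) = 1452*((-14)**2 - 1064) = 1452*(196 - 1064) = 1452*(-868) = -1260336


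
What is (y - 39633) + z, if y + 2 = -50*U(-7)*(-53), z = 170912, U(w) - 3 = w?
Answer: 120677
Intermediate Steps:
U(w) = 3 + w
y = -10602 (y = -2 - 50*(3 - 7)*(-53) = -2 - 50*(-4)*(-53) = -2 + 200*(-53) = -2 - 10600 = -10602)
(y - 39633) + z = (-10602 - 39633) + 170912 = -50235 + 170912 = 120677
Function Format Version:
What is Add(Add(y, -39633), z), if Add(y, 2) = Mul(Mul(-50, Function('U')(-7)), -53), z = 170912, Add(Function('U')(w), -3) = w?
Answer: 120677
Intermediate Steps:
Function('U')(w) = Add(3, w)
y = -10602 (y = Add(-2, Mul(Mul(-50, Add(3, -7)), -53)) = Add(-2, Mul(Mul(-50, -4), -53)) = Add(-2, Mul(200, -53)) = Add(-2, -10600) = -10602)
Add(Add(y, -39633), z) = Add(Add(-10602, -39633), 170912) = Add(-50235, 170912) = 120677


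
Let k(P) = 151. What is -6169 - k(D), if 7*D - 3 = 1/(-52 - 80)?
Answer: -6320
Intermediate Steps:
D = 395/924 (D = 3/7 + 1/(7*(-52 - 80)) = 3/7 + (⅐)/(-132) = 3/7 + (⅐)*(-1/132) = 3/7 - 1/924 = 395/924 ≈ 0.42749)
-6169 - k(D) = -6169 - 1*151 = -6169 - 151 = -6320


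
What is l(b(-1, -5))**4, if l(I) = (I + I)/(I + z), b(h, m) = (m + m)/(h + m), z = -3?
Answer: 625/16 ≈ 39.063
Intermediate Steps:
b(h, m) = 2*m/(h + m) (b(h, m) = (2*m)/(h + m) = 2*m/(h + m))
l(I) = 2*I/(-3 + I) (l(I) = (I + I)/(I - 3) = (2*I)/(-3 + I) = 2*I/(-3 + I))
l(b(-1, -5))**4 = (2*(2*(-5)/(-1 - 5))/(-3 + 2*(-5)/(-1 - 5)))**4 = (2*(2*(-5)/(-6))/(-3 + 2*(-5)/(-6)))**4 = (2*(2*(-5)*(-1/6))/(-3 + 2*(-5)*(-1/6)))**4 = (2*(5/3)/(-3 + 5/3))**4 = (2*(5/3)/(-4/3))**4 = (2*(5/3)*(-3/4))**4 = (-5/2)**4 = 625/16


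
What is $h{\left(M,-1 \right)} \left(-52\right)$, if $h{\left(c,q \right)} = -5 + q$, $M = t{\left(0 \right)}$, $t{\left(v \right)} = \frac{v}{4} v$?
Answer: $312$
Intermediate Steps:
$t{\left(v \right)} = \frac{v^{2}}{4}$ ($t{\left(v \right)} = v \frac{1}{4} v = \frac{v}{4} v = \frac{v^{2}}{4}$)
$M = 0$ ($M = \frac{0^{2}}{4} = \frac{1}{4} \cdot 0 = 0$)
$h{\left(M,-1 \right)} \left(-52\right) = \left(-5 - 1\right) \left(-52\right) = \left(-6\right) \left(-52\right) = 312$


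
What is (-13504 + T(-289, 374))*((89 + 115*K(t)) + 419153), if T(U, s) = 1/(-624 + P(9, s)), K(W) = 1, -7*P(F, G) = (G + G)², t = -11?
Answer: -3193205406720715/563872 ≈ -5.6630e+9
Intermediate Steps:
P(F, G) = -4*G²/7 (P(F, G) = -(G + G)²/7 = -4*G²/7)
T(U, s) = 1/(-624 - 4*s²/7)
(-13504 + T(-289, 374))*((89 + 115*K(t)) + 419153) = (-13504 - 7/(4368 + 4*374²))*((89 + 115*1) + 419153) = (-13504 - 7/(4368 + 4*139876))*((89 + 115) + 419153) = (-13504 - 7/(4368 + 559504))*(204 + 419153) = (-13504 - 7/563872)*419357 = -7614527495/563872*419357 = -3193205406720715/563872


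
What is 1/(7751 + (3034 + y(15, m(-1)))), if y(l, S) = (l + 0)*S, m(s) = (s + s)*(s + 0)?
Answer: 1/10815 ≈ 9.2464e-5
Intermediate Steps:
m(s) = 2*s**2 (m(s) = (2*s)*s = 2*s**2)
y(l, S) = S*l (y(l, S) = l*S = S*l)
1/(7751 + (3034 + y(15, m(-1)))) = 1/(7751 + (3034 + (2*(-1)**2)*15)) = 1/(7751 + (3034 + (2*1)*15)) = 1/(7751 + (3034 + 2*15)) = 1/(7751 + (3034 + 30)) = 1/(7751 + 3064) = 1/10815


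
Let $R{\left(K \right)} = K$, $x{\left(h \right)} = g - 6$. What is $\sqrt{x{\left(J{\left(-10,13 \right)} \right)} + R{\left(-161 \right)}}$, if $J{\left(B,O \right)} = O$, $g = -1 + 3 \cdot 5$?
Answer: $3 i \sqrt{17} \approx 12.369 i$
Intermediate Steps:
$g = 14$ ($g = -1 + 15 = 14$)
$x{\left(h \right)} = 8$ ($x{\left(h \right)} = 14 - 6 = 8$)
$\sqrt{x{\left(J{\left(-10,13 \right)} \right)} + R{\left(-161 \right)}} = \sqrt{8 - 161} = \sqrt{-153} = 3 i \sqrt{17}$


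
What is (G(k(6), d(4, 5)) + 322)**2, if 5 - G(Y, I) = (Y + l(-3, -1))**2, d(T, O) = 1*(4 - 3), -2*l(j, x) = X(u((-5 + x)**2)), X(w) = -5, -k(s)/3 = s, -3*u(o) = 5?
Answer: 120409/16 ≈ 7525.6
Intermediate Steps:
u(o) = -5/3 (u(o) = -1/3*5 = -5/3)
k(s) = -3*s
l(j, x) = 5/2 (l(j, x) = -1/2*(-5) = 5/2)
d(T, O) = 1 (d(T, O) = 1*1 = 1)
G(Y, I) = 5 - (5/2 + Y)**2 (G(Y, I) = 5 - (Y + 5/2)**2 = 5 - (5/2 + Y)**2)
(G(k(6), d(4, 5)) + 322)**2 = ((5 - (5 + 2*(-3*6))**2/4) + 322)**2 = ((5 - (5 + 2*(-18))**2/4) + 322)**2 = ((5 - (5 - 36)**2/4) + 322)**2 = ((5 - 1/4*(-31)**2) + 322)**2 = ((5 - 1/4*961) + 322)**2 = ((5 - 961/4) + 322)**2 = (-941/4 + 322)**2 = (347/4)**2 = 120409/16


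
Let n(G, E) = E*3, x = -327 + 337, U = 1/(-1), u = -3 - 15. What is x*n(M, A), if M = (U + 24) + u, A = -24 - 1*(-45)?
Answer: 630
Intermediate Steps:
A = 21 (A = -24 + 45 = 21)
u = -18
U = -1
x = 10
M = 5 (M = (-1 + 24) - 18 = 23 - 18 = 5)
n(G, E) = 3*E
x*n(M, A) = 10*(3*21) = 10*63 = 630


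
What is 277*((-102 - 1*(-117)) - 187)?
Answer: -47644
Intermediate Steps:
277*((-102 - 1*(-117)) - 187) = 277*((-102 + 117) - 187) = 277*(15 - 187) = 277*(-172) = -47644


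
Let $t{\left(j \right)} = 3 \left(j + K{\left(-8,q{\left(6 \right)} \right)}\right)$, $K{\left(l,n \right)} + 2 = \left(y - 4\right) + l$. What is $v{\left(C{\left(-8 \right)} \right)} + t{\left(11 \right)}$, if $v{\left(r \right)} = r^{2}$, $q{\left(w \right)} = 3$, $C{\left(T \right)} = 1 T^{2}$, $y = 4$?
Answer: $4099$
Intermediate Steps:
$C{\left(T \right)} = T^{2}$
$K{\left(l,n \right)} = -2 + l$ ($K{\left(l,n \right)} = -2 + \left(\left(4 - 4\right) + l\right) = -2 + \left(0 + l\right) = -2 + l$)
$t{\left(j \right)} = -30 + 3 j$ ($t{\left(j \right)} = 3 \left(j - 10\right) = 3 \left(-10 + j\right) = -30 + 3 j$)
$v{\left(C{\left(-8 \right)} \right)} + t{\left(11 \right)} = \left(\left(-8\right)^{2}\right)^{2} + \left(-30 + 3 \cdot 11\right) = 64^{2} + \left(-30 + 33\right) = 4096 + 3 = 4099$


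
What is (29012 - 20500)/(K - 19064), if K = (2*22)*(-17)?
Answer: -2128/4953 ≈ -0.42964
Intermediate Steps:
K = -748 (K = 44*(-17) = -748)
(29012 - 20500)/(K - 19064) = (29012 - 20500)/(-748 - 19064) = 8512/(-19812) = 8512*(-1/19812) = -2128/4953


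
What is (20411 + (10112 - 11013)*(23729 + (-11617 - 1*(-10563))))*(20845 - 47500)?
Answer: 544022259420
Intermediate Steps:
(20411 + (10112 - 11013)*(23729 + (-11617 - 1*(-10563))))*(20845 - 47500) = (20411 - 901*(23729 + (-11617 + 10563)))*(-26655) = (20411 - 901*(23729 - 1054))*(-26655) = (20411 - 901*22675)*(-26655) = (20411 - 20430175)*(-26655) = -20409764*(-26655) = 544022259420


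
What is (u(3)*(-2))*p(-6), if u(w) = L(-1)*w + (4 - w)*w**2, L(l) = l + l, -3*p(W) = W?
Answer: -12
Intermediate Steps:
p(W) = -W/3
L(l) = 2*l
u(w) = -2*w + w**2*(4 - w) (u(w) = (2*(-1))*w + (4 - w)*w**2 = -2*w + w**2*(4 - w))
(u(3)*(-2))*p(-6) = ((3*(-2 - 1*3**2 + 4*3))*(-2))*(-1/3*(-6)) = ((3*(-2 - 1*9 + 12))*(-2))*2 = ((3*(-2 - 9 + 12))*(-2))*2 = ((3*1)*(-2))*2 = (3*(-2))*2 = -6*2 = -12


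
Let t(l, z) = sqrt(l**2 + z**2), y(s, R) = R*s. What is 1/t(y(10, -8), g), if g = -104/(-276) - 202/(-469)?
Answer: 32361*sqrt(418936408489)/1675745633956 ≈ 0.012499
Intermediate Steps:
g = 26132/32361 (g = -104*(-1/276) - 202*(-1/469) = 26/69 + 202/469 = 26132/32361 ≈ 0.80752)
1/t(y(10, -8), g) = 1/(sqrt((-8*10)**2 + (26132/32361)**2)) = 1/(sqrt((-80)**2 + 682881424/1047234321)) = 1/(sqrt(6400 + 682881424/1047234321)) = 1/(sqrt(6702982535824/1047234321)) = 1/(4*sqrt(418936408489)/32361) = 32361*sqrt(418936408489)/1675745633956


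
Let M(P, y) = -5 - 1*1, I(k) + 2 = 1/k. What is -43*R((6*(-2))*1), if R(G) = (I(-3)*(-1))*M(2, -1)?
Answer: 602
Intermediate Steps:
I(k) = -2 + 1/k
M(P, y) = -6 (M(P, y) = -5 - 1 = -6)
R(G) = -14 (R(G) = ((-2 + 1/(-3))*(-1))*(-6) = ((-2 - 1/3)*(-1))*(-6) = -7/3*(-1)*(-6) = (7/3)*(-6) = -14)
-43*R((6*(-2))*1) = -43*(-14) = 602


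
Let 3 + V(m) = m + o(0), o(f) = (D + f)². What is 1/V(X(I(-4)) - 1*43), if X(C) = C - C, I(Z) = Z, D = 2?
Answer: -1/42 ≈ -0.023810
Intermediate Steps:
X(C) = 0
o(f) = (2 + f)²
V(m) = 1 + m (V(m) = -3 + (m + (2 + 0)²) = -3 + (m + 2²) = -3 + (m + 4) = -3 + (4 + m) = 1 + m)
1/V(X(I(-4)) - 1*43) = 1/(1 + (0 - 1*43)) = 1/(1 + (0 - 43)) = 1/(1 - 43) = 1/(-42) = -1/42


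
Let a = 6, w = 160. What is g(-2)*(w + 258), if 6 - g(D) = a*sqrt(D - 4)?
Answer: 2508 - 2508*I*sqrt(6) ≈ 2508.0 - 6143.3*I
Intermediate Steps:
g(D) = 6 - 6*sqrt(-4 + D) (g(D) = 6 - 6*sqrt(D - 4) = 6 - 6*sqrt(-4 + D))
g(-2)*(w + 258) = (6 - 6*sqrt(-4 - 2))*(160 + 258) = (6 - 6*I*sqrt(6))*418 = 2508 - 2508*I*sqrt(6)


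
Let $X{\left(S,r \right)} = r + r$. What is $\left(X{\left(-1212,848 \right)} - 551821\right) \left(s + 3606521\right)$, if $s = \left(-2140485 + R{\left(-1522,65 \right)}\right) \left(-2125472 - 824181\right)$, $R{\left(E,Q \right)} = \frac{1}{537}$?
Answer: $- \frac{621724207138691137875}{179} \approx -3.4733 \cdot 10^{18}$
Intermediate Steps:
$R{\left(E,Q \right)} = \frac{1}{537}$
$X{\left(S,r \right)} = 2 r$
$s = \frac{3390450453965932}{537}$ ($s = \left(-2140485 + \frac{1}{537}\right) \left(-2125472 - 824181\right) = \left(- \frac{1149440444}{537}\right) \left(-2949653\right) = \frac{3390450453965932}{537} \approx 6.3137 \cdot 10^{12}$)
$\left(X{\left(-1212,848 \right)} - 551821\right) \left(s + 3606521\right) = \left(2 \cdot 848 - 551821\right) \left(\frac{3390450453965932}{537} + 3606521\right) = \left(1696 - 551821\right) \frac{3390452390667709}{537} = \left(-550125\right) \frac{3390452390667709}{537} = - \frac{621724207138691137875}{179}$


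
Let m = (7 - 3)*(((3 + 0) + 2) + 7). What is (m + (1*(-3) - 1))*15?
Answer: 660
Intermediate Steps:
m = 48 (m = 4*((3 + 2) + 7) = 4*(5 + 7) = 4*12 = 48)
(m + (1*(-3) - 1))*15 = (48 + (1*(-3) - 1))*15 = (48 + (-3 - 1))*15 = (48 - 4)*15 = 44*15 = 660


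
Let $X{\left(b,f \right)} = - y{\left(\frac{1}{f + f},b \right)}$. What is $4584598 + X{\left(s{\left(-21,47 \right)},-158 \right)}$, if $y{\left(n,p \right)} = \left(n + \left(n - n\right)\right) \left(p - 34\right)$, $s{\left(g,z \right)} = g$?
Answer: $\frac{1448732913}{316} \approx 4.5846 \cdot 10^{6}$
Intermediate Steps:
$y{\left(n,p \right)} = n \left(-34 + p\right)$ ($y{\left(n,p \right)} = \left(n + 0\right) \left(-34 + p\right) = n \left(-34 + p\right)$)
$X{\left(b,f \right)} = - \frac{-34 + b}{2 f}$ ($X{\left(b,f \right)} = - \frac{-34 + b}{f + f} = - \frac{-34 + b}{2 f}$)
$4584598 + X{\left(s{\left(-21,47 \right)},-158 \right)} = 4584598 + \frac{34 - -21}{2 \left(-158\right)} = 4584598 + \frac{1}{2} \left(- \frac{1}{158}\right) \left(34 + 21\right) = 4584598 + \frac{1}{2} \left(- \frac{1}{158}\right) 55 = 4584598 - \frac{55}{316} = \frac{1448732913}{316}$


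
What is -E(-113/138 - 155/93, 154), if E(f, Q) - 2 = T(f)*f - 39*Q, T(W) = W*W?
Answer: 15819297895/2628072 ≈ 6019.4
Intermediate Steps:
T(W) = W²
E(f, Q) = 2 + f³ - 39*Q (E(f, Q) = 2 + (f²*f - 39*Q) = 2 + (f³ - 39*Q) = 2 + f³ - 39*Q)
-E(-113/138 - 155/93, 154) = -(2 + (-113/138 - 155/93)³ - 39*154) = -(2 + (-113*1/138 - 155*1/93)³ - 6006) = -(2 + (-113/138 - 5/3)³ - 6006) = -(2 + (-343/138)³ - 6006) = -(2 - 40353607/2628072 - 6006) = -1*(-15819297895/2628072) = 15819297895/2628072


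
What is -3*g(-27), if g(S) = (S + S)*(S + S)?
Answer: -8748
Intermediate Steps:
g(S) = 4*S**2 (g(S) = (2*S)*(2*S) = 4*S**2)
-3*g(-27) = -12*(-27)**2 = -12*729 = -3*2916 = -8748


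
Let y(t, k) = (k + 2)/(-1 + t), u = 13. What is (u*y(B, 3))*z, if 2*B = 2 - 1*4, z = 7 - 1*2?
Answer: -325/2 ≈ -162.50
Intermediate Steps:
z = 5 (z = 7 - 2 = 5)
B = -1 (B = (2 - 1*4)/2 = (2 - 4)/2 = (1/2)*(-2) = -1)
y(t, k) = (2 + k)/(-1 + t)
(u*y(B, 3))*z = (13*((2 + 3)/(-1 - 1)))*5 = (13*(5/(-2)))*5 = (13*(-1/2*5))*5 = (13*(-5/2))*5 = -65/2*5 = -325/2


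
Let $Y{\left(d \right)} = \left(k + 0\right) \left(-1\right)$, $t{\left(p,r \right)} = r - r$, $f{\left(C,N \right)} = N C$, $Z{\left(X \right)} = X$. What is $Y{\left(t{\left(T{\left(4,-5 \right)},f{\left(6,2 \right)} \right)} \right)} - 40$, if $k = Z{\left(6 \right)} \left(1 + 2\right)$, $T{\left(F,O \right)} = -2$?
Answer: $-58$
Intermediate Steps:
$f{\left(C,N \right)} = C N$
$t{\left(p,r \right)} = 0$
$k = 18$ ($k = 6 \left(1 + 2\right) = 6 \cdot 3 = 18$)
$Y{\left(d \right)} = -18$ ($Y{\left(d \right)} = \left(18 + 0\right) \left(-1\right) = 18 \left(-1\right) = -18$)
$Y{\left(t{\left(T{\left(4,-5 \right)},f{\left(6,2 \right)} \right)} \right)} - 40 = -18 - 40 = -58$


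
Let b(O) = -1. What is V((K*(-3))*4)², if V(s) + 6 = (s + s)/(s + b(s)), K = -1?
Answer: 1764/121 ≈ 14.579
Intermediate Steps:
V(s) = -6 + 2*s/(-1 + s) (V(s) = -6 + (s + s)/(s - 1) = -6 + (2*s)/(-1 + s) = -6 + 2*s/(-1 + s))
V((K*(-3))*4)² = (2*(3 - 2*(-1*(-3))*4)/(-1 - 1*(-3)*4))² = (2*(3 - 6*4)/(-1 + 3*4))² = (2*(3 - 2*12)/(-1 + 12))² = (2*(3 - 24)/11)² = (2*(1/11)*(-21))² = (-42/11)² = 1764/121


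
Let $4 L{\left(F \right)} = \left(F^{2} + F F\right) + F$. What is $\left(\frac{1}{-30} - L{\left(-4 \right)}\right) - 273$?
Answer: $- \frac{8401}{30} \approx -280.03$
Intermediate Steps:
$L{\left(F \right)} = \frac{F^{2}}{2} + \frac{F}{4}$ ($L{\left(F \right)} = \frac{\left(F^{2} + F F\right) + F}{4} = \frac{\left(F^{2} + F^{2}\right) + F}{4} = \frac{2 F^{2} + F}{4} = \frac{F + 2 F^{2}}{4} = \frac{F^{2}}{2} + \frac{F}{4}$)
$\left(\frac{1}{-30} - L{\left(-4 \right)}\right) - 273 = \left(\frac{1}{-30} - \frac{1}{4} \left(-4\right) \left(1 + 2 \left(-4\right)\right)\right) - 273 = \left(- \frac{1}{30} - \frac{1}{4} \left(-4\right) \left(1 - 8\right)\right) - 273 = \left(- \frac{1}{30} - \frac{1}{4} \left(-4\right) \left(-7\right)\right) - 273 = \left(- \frac{1}{30} - 7\right) - 273 = - \frac{211}{30} - 273 = - \frac{8401}{30}$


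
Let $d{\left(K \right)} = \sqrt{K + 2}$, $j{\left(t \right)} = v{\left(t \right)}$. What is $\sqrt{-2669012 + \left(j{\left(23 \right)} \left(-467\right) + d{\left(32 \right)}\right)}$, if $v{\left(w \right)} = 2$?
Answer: $\sqrt{-2669946 + \sqrt{34}} \approx 1634.0 i$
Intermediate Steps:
$j{\left(t \right)} = 2$
$d{\left(K \right)} = \sqrt{2 + K}$
$\sqrt{-2669012 + \left(j{\left(23 \right)} \left(-467\right) + d{\left(32 \right)}\right)} = \sqrt{-2669012 + \left(2 \left(-467\right) + \sqrt{2 + 32}\right)} = \sqrt{-2669012 - \left(934 - \sqrt{34}\right)} = \sqrt{-2669946 + \sqrt{34}}$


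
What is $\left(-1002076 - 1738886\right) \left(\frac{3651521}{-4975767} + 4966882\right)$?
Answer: $- \frac{22580085062644969342}{1658589} \approx -1.3614 \cdot 10^{13}$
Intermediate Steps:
$\left(-1002076 - 1738886\right) \left(\frac{3651521}{-4975767} + 4966882\right) = - 2740962 \left(3651521 \left(- \frac{1}{4975767}\right) + 4966882\right) = - 2740962 \left(- \frac{3651521}{4975767} + 4966882\right) = \left(-2740962\right) \frac{24714043896973}{4975767} = - \frac{22580085062644969342}{1658589}$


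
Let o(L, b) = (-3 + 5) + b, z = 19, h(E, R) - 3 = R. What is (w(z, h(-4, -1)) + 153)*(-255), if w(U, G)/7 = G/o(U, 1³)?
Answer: -40205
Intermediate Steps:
h(E, R) = 3 + R
o(L, b) = 2 + b
w(U, G) = 7*G/3 (w(U, G) = 7*(G/(2 + 1³)) = 7*(G/(2 + 1)) = 7*(G/3) = 7*G/3)
(w(z, h(-4, -1)) + 153)*(-255) = (7*(3 - 1)/3 + 153)*(-255) = ((7/3)*2 + 153)*(-255) = (14/3 + 153)*(-255) = (473/3)*(-255) = -40205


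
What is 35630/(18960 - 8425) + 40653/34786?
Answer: 47648701/10470586 ≈ 4.5507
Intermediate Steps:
35630/(18960 - 8425) + 40653/34786 = 35630/10535 + 40653*(1/34786) = 35630*(1/10535) + 40653/34786 = 1018/301 + 40653/34786 = 47648701/10470586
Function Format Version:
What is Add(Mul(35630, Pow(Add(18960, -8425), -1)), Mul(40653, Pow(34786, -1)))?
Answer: Rational(47648701, 10470586) ≈ 4.5507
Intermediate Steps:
Add(Mul(35630, Pow(Add(18960, -8425), -1)), Mul(40653, Pow(34786, -1))) = Add(Mul(35630, Pow(10535, -1)), Mul(40653, Rational(1, 34786))) = Add(Mul(35630, Rational(1, 10535)), Rational(40653, 34786)) = Add(Rational(1018, 301), Rational(40653, 34786)) = Rational(47648701, 10470586)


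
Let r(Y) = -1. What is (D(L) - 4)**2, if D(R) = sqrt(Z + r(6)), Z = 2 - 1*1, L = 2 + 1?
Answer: 16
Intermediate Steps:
L = 3
Z = 1 (Z = 2 - 1 = 1)
D(R) = 0 (D(R) = sqrt(1 - 1) = sqrt(0) = 0)
(D(L) - 4)**2 = (0 - 4)**2 = (-4)**2 = 16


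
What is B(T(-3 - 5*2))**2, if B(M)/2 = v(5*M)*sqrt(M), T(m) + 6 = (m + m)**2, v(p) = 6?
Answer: 96480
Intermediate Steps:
T(m) = -6 + 4*m**2 (T(m) = -6 + (m + m)**2 = -6 + (2*m)**2 = -6 + 4*m**2)
B(M) = 12*sqrt(M) (B(M) = 2*(6*sqrt(M)) = 12*sqrt(M))
B(T(-3 - 5*2))**2 = (12*sqrt(-6 + 4*(-3 - 5*2)**2))**2 = (12*sqrt(-6 + 4*(-3 - 10)**2))**2 = (12*sqrt(-6 + 4*(-13)**2))**2 = (12*sqrt(-6 + 4*169))**2 = (12*sqrt(-6 + 676))**2 = (12*sqrt(670))**2 = 96480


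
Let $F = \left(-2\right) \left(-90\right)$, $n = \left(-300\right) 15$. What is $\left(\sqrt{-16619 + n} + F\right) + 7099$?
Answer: $7279 + 7 i \sqrt{431} \approx 7279.0 + 145.32 i$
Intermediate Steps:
$n = -4500$
$F = 180$
$\left(\sqrt{-16619 + n} + F\right) + 7099 = \left(\sqrt{-16619 - 4500} + 180\right) + 7099 = \left(\sqrt{-21119} + 180\right) + 7099 = \left(7 i \sqrt{431} + 180\right) + 7099 = \left(180 + 7 i \sqrt{431}\right) + 7099 = 7279 + 7 i \sqrt{431}$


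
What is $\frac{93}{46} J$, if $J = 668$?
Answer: $\frac{31062}{23} \approx 1350.5$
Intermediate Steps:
$\frac{93}{46} J = \frac{93}{46} \cdot 668 = \frac{31062}{23}$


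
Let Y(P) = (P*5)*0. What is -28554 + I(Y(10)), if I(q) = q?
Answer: -28554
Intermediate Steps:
Y(P) = 0 (Y(P) = (5*P)*0 = 0)
-28554 + I(Y(10)) = -28554 + 0 = -28554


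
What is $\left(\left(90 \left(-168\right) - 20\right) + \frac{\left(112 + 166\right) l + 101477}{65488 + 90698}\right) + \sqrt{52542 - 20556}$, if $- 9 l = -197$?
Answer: $- \frac{21280936301}{1405674} + 3 \sqrt{3554} \approx -14960.0$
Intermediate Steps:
$l = \frac{197}{9}$ ($l = \left(- \frac{1}{9}\right) \left(-197\right) = \frac{197}{9} \approx 21.889$)
$\left(\left(90 \left(-168\right) - 20\right) + \frac{\left(112 + 166\right) l + 101477}{65488 + 90698}\right) + \sqrt{52542 - 20556} = \left(\left(90 \left(-168\right) - 20\right) + \frac{\left(112 + 166\right) \frac{197}{9} + 101477}{65488 + 90698}\right) + \sqrt{52542 - 20556} = \left(\left(-15120 - 20\right) + \frac{278 \cdot \frac{197}{9} + 101477}{156186}\right) + \sqrt{31986} = \left(-15140 + \left(\frac{54766}{9} + 101477\right) \frac{1}{156186}\right) + 3 \sqrt{3554} = \left(-15140 + \frac{968059}{9} \cdot \frac{1}{156186}\right) + 3 \sqrt{3554} = \left(-15140 + \frac{968059}{1405674}\right) + 3 \sqrt{3554} = - \frac{21280936301}{1405674} + 3 \sqrt{3554}$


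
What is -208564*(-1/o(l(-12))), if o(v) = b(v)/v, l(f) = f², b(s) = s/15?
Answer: 3128460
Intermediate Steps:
b(s) = s/15 (b(s) = s*(1/15) = s/15)
o(v) = 1/15 (o(v) = (v/15)/v = 1/15)
-208564*(-1/o(l(-12))) = -208564/((-1*1/15)) = -208564/(-1/15) = -208564*(-15) = 3128460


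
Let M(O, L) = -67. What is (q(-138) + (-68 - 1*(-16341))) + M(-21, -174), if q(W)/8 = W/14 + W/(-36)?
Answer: 339314/21 ≈ 16158.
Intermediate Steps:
q(W) = 22*W/63 (q(W) = 8*(W/14 + W/(-36)) = 8*(W*(1/14) + W*(-1/36)) = 8*(W/14 - W/36) = 8*(11*W/252) = 22*W/63)
(q(-138) + (-68 - 1*(-16341))) + M(-21, -174) = ((22/63)*(-138) + (-68 - 1*(-16341))) - 67 = (-1012/21 + (-68 + 16341)) - 67 = (-1012/21 + 16273) - 67 = 340721/21 - 67 = 339314/21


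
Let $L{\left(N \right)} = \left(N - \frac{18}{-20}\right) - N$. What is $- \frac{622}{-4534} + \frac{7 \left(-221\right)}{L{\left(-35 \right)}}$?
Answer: $- \frac{35067691}{20403} \approx -1718.8$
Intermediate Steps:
$L{\left(N \right)} = \frac{9}{10}$ ($L{\left(N \right)} = \left(N - 18 \left(- \frac{1}{20}\right)\right) - N = \left(N - - \frac{9}{10}\right) - N = \left(N + \frac{9}{10}\right) - N = \left(\frac{9}{10} + N\right) - N = \frac{9}{10}$)
$- \frac{622}{-4534} + \frac{7 \left(-221\right)}{L{\left(-35 \right)}} = - \frac{622}{-4534} + \frac{7 \left(-221\right)}{\frac{9}{10}} = \left(-622\right) \left(- \frac{1}{4534}\right) - \frac{15470}{9} = \frac{311}{2267} - \frac{15470}{9} = - \frac{35067691}{20403}$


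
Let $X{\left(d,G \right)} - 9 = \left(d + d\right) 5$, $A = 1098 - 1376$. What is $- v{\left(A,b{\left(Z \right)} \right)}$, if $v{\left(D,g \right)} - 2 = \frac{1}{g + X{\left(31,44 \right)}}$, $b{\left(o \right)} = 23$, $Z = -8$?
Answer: $- \frac{685}{342} \approx -2.0029$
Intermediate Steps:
$A = -278$
$X{\left(d,G \right)} = 9 + 10 d$ ($X{\left(d,G \right)} = 9 + \left(d + d\right) 5 = 9 + 2 d 5 = 9 + 10 d$)
$v{\left(D,g \right)} = 2 + \frac{1}{319 + g}$ ($v{\left(D,g \right)} = 2 + \frac{1}{g + \left(9 + 10 \cdot 31\right)} = 2 + \frac{1}{g + \left(9 + 310\right)} = 2 + \frac{1}{g + 319} = 2 + \frac{1}{319 + g}$)
$- v{\left(A,b{\left(Z \right)} \right)} = - \frac{639 + 2 \cdot 23}{319 + 23} = - \frac{639 + 46}{342} = - \frac{685}{342}$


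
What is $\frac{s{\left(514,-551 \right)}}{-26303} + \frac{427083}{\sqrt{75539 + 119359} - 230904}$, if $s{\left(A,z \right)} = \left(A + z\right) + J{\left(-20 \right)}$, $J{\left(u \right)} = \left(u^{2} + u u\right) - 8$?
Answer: $- \frac{439021470885131}{233730484725059} - \frac{142361 \sqrt{194898}}{17772154106} \approx -1.8819$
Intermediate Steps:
$J{\left(u \right)} = -8 + 2 u^{2}$ ($J{\left(u \right)} = \left(u^{2} + u^{2}\right) - 8 = 2 u^{2} - 8 = -8 + 2 u^{2}$)
$s{\left(A,z \right)} = 792 + A + z$ ($s{\left(A,z \right)} = \left(A + z\right) - \left(8 - 2 \left(-20\right)^{2}\right) = \left(A + z\right) + \left(-8 + 2 \cdot 400\right) = \left(A + z\right) + \left(-8 + 800\right) = \left(A + z\right) + 792 = 792 + A + z$)
$\frac{s{\left(514,-551 \right)}}{-26303} + \frac{427083}{\sqrt{75539 + 119359} - 230904} = \frac{792 + 514 - 551}{-26303} + \frac{427083}{\sqrt{75539 + 119359} - 230904} = 755 \left(- \frac{1}{26303}\right) + \frac{427083}{\sqrt{194898} - 230904} = - \frac{755}{26303} + \frac{427083}{-230904 + \sqrt{194898}}$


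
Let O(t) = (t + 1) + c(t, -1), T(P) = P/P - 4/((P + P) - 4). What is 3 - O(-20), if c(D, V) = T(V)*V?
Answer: 71/3 ≈ 23.667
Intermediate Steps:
T(P) = 1 - 4/(-4 + 2*P) (T(P) = 1 - 4/(2*P - 4) = 1 - 4/(-4 + 2*P))
c(D, V) = V*(-4 + V)/(-2 + V) (c(D, V) = ((-4 + V)/(-2 + V))*V = V*(-4 + V)/(-2 + V))
O(t) = -⅔ + t (O(t) = (t + 1) - (-4 - 1)/(-2 - 1) = (1 + t) - 1*(-5)/(-3) = (1 + t) - 1*(-⅓)*(-5) = (1 + t) - 5/3 = -⅔ + t)
3 - O(-20) = 3 - (-⅔ - 20) = 3 - 1*(-62/3) = 3 + 62/3 = 71/3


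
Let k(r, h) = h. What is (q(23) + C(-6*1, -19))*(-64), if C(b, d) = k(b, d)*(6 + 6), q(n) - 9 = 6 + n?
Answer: 12160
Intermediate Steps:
q(n) = 15 + n (q(n) = 9 + (6 + n) = 15 + n)
C(b, d) = 12*d (C(b, d) = d*(6 + 6) = d*12 = 12*d)
(q(23) + C(-6*1, -19))*(-64) = ((15 + 23) + 12*(-19))*(-64) = (38 - 228)*(-64) = -190*(-64) = 12160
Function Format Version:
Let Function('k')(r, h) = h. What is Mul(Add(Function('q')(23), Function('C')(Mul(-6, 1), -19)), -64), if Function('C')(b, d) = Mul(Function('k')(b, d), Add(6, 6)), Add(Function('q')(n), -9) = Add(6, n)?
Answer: 12160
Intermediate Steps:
Function('q')(n) = Add(15, n) (Function('q')(n) = Add(9, Add(6, n)) = Add(15, n))
Function('C')(b, d) = Mul(12, d) (Function('C')(b, d) = Mul(d, Add(6, 6)) = Mul(d, 12) = Mul(12, d))
Mul(Add(Function('q')(23), Function('C')(Mul(-6, 1), -19)), -64) = Mul(Add(Add(15, 23), Mul(12, -19)), -64) = Mul(Add(38, -228), -64) = Mul(-190, -64) = 12160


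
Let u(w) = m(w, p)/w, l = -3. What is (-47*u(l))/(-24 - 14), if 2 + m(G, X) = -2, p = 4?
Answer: 94/57 ≈ 1.6491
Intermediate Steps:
m(G, X) = -4 (m(G, X) = -2 - 2 = -4)
u(w) = -4/w
(-47*u(l))/(-24 - 14) = (-(-188)/(-3))/(-24 - 14) = -(-188)*(-1)/3/(-38) = -47*4/3*(-1/38) = -188/3*(-1/38) = 94/57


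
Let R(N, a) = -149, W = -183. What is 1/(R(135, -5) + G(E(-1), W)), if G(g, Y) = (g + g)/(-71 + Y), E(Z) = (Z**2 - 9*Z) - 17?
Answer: -127/18916 ≈ -0.0067139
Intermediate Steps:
E(Z) = -17 + Z**2 - 9*Z
G(g, Y) = 2*g/(-71 + Y) (G(g, Y) = (2*g)/(-71 + Y) = 2*g/(-71 + Y))
1/(R(135, -5) + G(E(-1), W)) = 1/(-149 + 2*(-17 + (-1)**2 - 9*(-1))/(-71 - 183)) = 1/(-149 + 2*(-17 + 1 + 9)/(-254)) = 1/(-149 + 2*(-7)*(-1/254)) = 1/(-149 + 7/127) = 1/(-18916/127) = -127/18916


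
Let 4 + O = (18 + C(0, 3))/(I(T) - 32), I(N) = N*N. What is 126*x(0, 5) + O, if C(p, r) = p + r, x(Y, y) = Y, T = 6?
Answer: 5/4 ≈ 1.2500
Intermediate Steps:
I(N) = N**2
O = 5/4 (O = -4 + (18 + (0 + 3))/(6**2 - 32) = -4 + (18 + 3)/(36 - 32) = -4 + 21/4 = 5/4 ≈ 1.2500)
126*x(0, 5) + O = 126*0 + 5/4 = 0 + 5/4 = 5/4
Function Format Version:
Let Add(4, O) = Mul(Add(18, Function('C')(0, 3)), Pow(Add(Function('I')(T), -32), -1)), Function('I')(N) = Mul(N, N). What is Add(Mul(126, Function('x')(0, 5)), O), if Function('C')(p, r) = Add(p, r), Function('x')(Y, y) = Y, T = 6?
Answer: Rational(5, 4) ≈ 1.2500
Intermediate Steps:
Function('I')(N) = Pow(N, 2)
O = Rational(5, 4) (O = Add(-4, Mul(Add(18, Add(0, 3)), Pow(Add(Pow(6, 2), -32), -1))) = Add(-4, Mul(Add(18, 3), Pow(Add(36, -32), -1))) = Add(-4, Mul(21, Pow(4, -1))) = Add(-4, Mul(21, Rational(1, 4))) = Add(-4, Rational(21, 4)) = Rational(5, 4) ≈ 1.2500)
Add(Mul(126, Function('x')(0, 5)), O) = Add(Mul(126, 0), Rational(5, 4)) = Add(0, Rational(5, 4)) = Rational(5, 4)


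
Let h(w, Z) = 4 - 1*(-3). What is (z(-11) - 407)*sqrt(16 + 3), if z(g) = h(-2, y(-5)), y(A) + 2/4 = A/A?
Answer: -400*sqrt(19) ≈ -1743.6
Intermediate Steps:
y(A) = 1/2 (y(A) = -1/2 + A/A = -1/2 + 1 = 1/2)
h(w, Z) = 7 (h(w, Z) = 4 + 3 = 7)
z(g) = 7
(z(-11) - 407)*sqrt(16 + 3) = (7 - 407)*sqrt(16 + 3) = -400*sqrt(19)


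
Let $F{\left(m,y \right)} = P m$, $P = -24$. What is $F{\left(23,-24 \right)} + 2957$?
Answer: $2405$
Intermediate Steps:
$F{\left(m,y \right)} = - 24 m$
$F{\left(23,-24 \right)} + 2957 = \left(-24\right) 23 + 2957 = -552 + 2957 = 2405$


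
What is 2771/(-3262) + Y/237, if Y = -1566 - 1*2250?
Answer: -4368173/257698 ≈ -16.951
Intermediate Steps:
Y = -3816 (Y = -1566 - 2250 = -3816)
2771/(-3262) + Y/237 = 2771/(-3262) - 3816/237 = 2771*(-1/3262) - 3816*1/237 = -2771/3262 - 1272/79 = -4368173/257698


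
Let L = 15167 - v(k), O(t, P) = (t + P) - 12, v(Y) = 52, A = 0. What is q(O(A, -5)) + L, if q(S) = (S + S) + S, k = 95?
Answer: 15064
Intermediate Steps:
O(t, P) = -12 + P + t (O(t, P) = (P + t) - 12 = -12 + P + t)
L = 15115 (L = 15167 - 1*52 = 15167 - 52 = 15115)
q(S) = 3*S (q(S) = 2*S + S = 3*S)
q(O(A, -5)) + L = 3*(-12 - 5 + 0) + 15115 = 3*(-17) + 15115 = -51 + 15115 = 15064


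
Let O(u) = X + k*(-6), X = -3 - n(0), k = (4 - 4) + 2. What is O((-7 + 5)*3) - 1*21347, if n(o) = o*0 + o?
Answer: -21362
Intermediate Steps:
n(o) = o (n(o) = 0 + o = o)
k = 2 (k = 0 + 2 = 2)
X = -3 (X = -3 - 1*0 = -3 + 0 = -3)
O(u) = -15 (O(u) = -3 + 2*(-6) = -3 - 12 = -15)
O((-7 + 5)*3) - 1*21347 = -15 - 1*21347 = -15 - 21347 = -21362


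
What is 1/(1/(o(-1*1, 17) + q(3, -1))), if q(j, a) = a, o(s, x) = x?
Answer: 16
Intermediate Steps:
1/(1/(o(-1*1, 17) + q(3, -1))) = 1/(1/(17 - 1)) = 1/(1/16) = 16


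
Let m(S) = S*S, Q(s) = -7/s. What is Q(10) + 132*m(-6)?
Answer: 47513/10 ≈ 4751.3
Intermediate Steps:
m(S) = S²
Q(10) + 132*m(-6) = -7/10 + 132*(-6)² = -7*⅒ + 132*36 = -7/10 + 4752 = 47513/10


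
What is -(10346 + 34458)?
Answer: -44804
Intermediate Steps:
-(10346 + 34458) = -1*44804 = -44804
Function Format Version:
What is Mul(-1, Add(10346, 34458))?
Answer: -44804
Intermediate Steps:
Mul(-1, Add(10346, 34458)) = Mul(-1, 44804) = -44804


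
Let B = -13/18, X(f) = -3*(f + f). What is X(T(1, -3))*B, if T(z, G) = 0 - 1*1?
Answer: -13/3 ≈ -4.3333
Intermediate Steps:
T(z, G) = -1 (T(z, G) = 0 - 1 = -1)
X(f) = -6*f
B = -13/18 (B = -13*1/18 = -13/18 ≈ -0.72222)
X(T(1, -3))*B = -6*(-1)*(-13/18) = 6*(-13/18) = -13/3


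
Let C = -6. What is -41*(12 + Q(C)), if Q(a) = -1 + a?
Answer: -205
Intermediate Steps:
-41*(12 + Q(C)) = -41*(12 + (-1 - 6)) = -41*(12 - 7) = -41*5 = -205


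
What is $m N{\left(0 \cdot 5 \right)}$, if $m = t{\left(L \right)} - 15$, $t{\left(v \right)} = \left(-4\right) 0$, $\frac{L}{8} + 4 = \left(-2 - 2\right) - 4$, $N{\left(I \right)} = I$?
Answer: $0$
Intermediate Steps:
$L = -96$ ($L = -32 + 8 \left(\left(-2 - 2\right) - 4\right) = -32 + 8 \left(-4 - 4\right) = -32 + 8 \left(-8\right) = -32 - 64 = -96$)
$t{\left(v \right)} = 0$
$m = -15$ ($m = 0 - 15 = -15$)
$m N{\left(0 \cdot 5 \right)} = - 15 \cdot 0 \cdot 5 = \left(-15\right) 0 = 0$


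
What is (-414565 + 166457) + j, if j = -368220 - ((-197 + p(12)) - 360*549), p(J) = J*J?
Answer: -418635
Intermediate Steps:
p(J) = J²
j = -170527 (j = -368220 - ((-197 + 12²) - 360*549) = -368220 - ((-197 + 144) - 197640) = -368220 - (-53 - 197640) = -368220 - 1*(-197693) = -368220 + 197693 = -170527)
(-414565 + 166457) + j = (-414565 + 166457) - 170527 = -248108 - 170527 = -418635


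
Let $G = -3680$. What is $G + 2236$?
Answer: $-1444$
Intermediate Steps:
$G + 2236 = -3680 + 2236 = -1444$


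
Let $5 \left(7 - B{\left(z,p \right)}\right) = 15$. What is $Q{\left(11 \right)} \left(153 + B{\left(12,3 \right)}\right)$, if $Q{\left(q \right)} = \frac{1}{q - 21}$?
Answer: $- \frac{157}{10} \approx -15.7$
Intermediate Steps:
$B{\left(z,p \right)} = 4$ ($B{\left(z,p \right)} = 7 - 3 = 4$)
$Q{\left(q \right)} = \frac{1}{-21 + q}$
$Q{\left(11 \right)} \left(153 + B{\left(12,3 \right)}\right) = \frac{153 + 4}{-21 + 11} = \frac{1}{-10} \cdot 157 = \left(- \frac{1}{10}\right) 157 = - \frac{157}{10}$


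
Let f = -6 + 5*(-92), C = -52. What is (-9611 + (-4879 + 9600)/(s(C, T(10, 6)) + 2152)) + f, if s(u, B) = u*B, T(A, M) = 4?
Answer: -19584967/1944 ≈ -10075.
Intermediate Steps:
s(u, B) = B*u
f = -466 (f = -6 - 460 = -466)
(-9611 + (-4879 + 9600)/(s(C, T(10, 6)) + 2152)) + f = (-9611 + (-4879 + 9600)/(4*(-52) + 2152)) - 466 = (-9611 + 4721/(-208 + 2152)) - 466 = (-9611 + 4721/1944) - 466 = -18679063/1944 - 466 = -19584967/1944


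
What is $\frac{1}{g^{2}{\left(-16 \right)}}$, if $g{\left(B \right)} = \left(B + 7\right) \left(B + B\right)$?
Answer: $\frac{1}{82944} \approx 1.2056 \cdot 10^{-5}$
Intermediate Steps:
$g{\left(B \right)} = 2 B \left(7 + B\right)$ ($g{\left(B \right)} = \left(7 + B\right) 2 B = 2 B \left(7 + B\right)$)
$\frac{1}{g^{2}{\left(-16 \right)}} = \frac{1}{\left(2 \left(-16\right) \left(7 - 16\right)\right)^{2}} = \frac{1}{\left(2 \left(-16\right) \left(-9\right)\right)^{2}} = \frac{1}{288^{2}} = \frac{1}{82944}$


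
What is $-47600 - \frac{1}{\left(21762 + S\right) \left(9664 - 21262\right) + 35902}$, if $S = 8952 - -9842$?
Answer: $- \frac{22387831093599}{470332586} \approx -47600.0$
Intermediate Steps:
$S = 18794$ ($S = 8952 + 9842 = 18794$)
$-47600 - \frac{1}{\left(21762 + S\right) \left(9664 - 21262\right) + 35902} = -47600 - \frac{1}{\left(21762 + 18794\right) \left(9664 - 21262\right) + 35902} = -47600 - \frac{1}{40556 \left(-11598\right) + 35902} = -47600 - \frac{1}{-470368488 + 35902} = -47600 - \frac{1}{-470332586} = -47600 - - \frac{1}{470332586} = -47600 + \frac{1}{470332586} = - \frac{22387831093599}{470332586}$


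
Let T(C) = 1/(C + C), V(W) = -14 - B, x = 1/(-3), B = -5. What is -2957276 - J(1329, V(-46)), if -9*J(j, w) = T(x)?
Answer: -17743657/6 ≈ -2.9573e+6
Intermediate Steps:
x = -⅓ ≈ -0.33333
V(W) = -9 (V(W) = -14 - 1*(-5) = -14 + 5 = -9)
T(C) = 1/(2*C)
J(j, w) = ⅙ (J(j, w) = -1/(18*(-⅓)) = -(-3)/18 = -⅑*(-3/2) = ⅙)
-2957276 - J(1329, V(-46)) = -2957276 - 1*⅙ = -2957276 - ⅙ = -17743657/6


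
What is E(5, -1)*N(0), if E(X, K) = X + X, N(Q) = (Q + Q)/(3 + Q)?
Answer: 0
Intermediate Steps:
N(Q) = 2*Q/(3 + Q) (N(Q) = (2*Q)/(3 + Q) = 2*Q/(3 + Q))
E(X, K) = 2*X
E(5, -1)*N(0) = (2*5)*(2*0/(3 + 0)) = 10*(2*0/3) = 10*(2*0*(1/3)) = 10*0 = 0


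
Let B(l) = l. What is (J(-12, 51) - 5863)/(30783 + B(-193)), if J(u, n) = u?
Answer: -1175/6118 ≈ -0.19206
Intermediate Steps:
(J(-12, 51) - 5863)/(30783 + B(-193)) = (-12 - 5863)/(30783 - 193) = -5875/30590 = -5875*1/30590 = -1175/6118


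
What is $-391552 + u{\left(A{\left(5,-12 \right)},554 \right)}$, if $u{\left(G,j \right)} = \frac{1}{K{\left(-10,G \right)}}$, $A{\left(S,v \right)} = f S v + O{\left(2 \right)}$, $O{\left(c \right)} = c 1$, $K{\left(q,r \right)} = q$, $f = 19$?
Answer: $- \frac{3915521}{10} \approx -3.9155 \cdot 10^{5}$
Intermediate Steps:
$O{\left(c \right)} = c$
$A{\left(S,v \right)} = 2 + 19 S v$ ($A{\left(S,v \right)} = 19 S v + 2 = 2 + 19 S v$)
$u{\left(G,j \right)} = - \frac{1}{10}$ ($u{\left(G,j \right)} = \frac{1}{-10} = - \frac{1}{10}$)
$-391552 + u{\left(A{\left(5,-12 \right)},554 \right)} = -391552 - \frac{1}{10} = - \frac{3915521}{10}$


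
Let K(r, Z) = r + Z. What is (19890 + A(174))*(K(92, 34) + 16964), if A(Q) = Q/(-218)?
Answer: 37049804070/109 ≈ 3.3991e+8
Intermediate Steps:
K(r, Z) = Z + r
A(Q) = -Q/218 (A(Q) = Q*(-1/218) = -Q/218)
(19890 + A(174))*(K(92, 34) + 16964) = (19890 - 1/218*174)*((34 + 92) + 16964) = (19890 - 87/109)*(126 + 16964) = (2167923/109)*17090 = 37049804070/109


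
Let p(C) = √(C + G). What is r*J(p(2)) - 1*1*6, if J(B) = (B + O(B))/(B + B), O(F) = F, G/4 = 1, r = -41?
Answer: -47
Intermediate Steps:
G = 4 (G = 4*1 = 4)
p(C) = √(4 + C) (p(C) = √(C + 4) = √(4 + C))
J(B) = 1 (J(B) = (B + B)/(B + B) = (2*B)/((2*B)) = (2*B)*(1/(2*B)) = 1)
r*J(p(2)) - 1*1*6 = -41*1 - 1*1*6 = -41 - 1*6 = -41 - 6 = -47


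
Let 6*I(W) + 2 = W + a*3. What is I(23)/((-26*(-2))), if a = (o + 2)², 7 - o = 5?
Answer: 23/104 ≈ 0.22115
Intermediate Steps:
o = 2 (o = 7 - 1*5 = 7 - 5 = 2)
a = 16 (a = (2 + 2)² = 4² = 16)
I(W) = 23/3 + W/6 (I(W) = -⅓ + (W + 16*3)/6 = -⅓ + (W + 48)/6 = -⅓ + (48 + W)/6 = -⅓ + (8 + W/6) = 23/3 + W/6)
I(23)/((-26*(-2))) = (23/3 + (⅙)*23)/((-26*(-2))) = (23/3 + 23/6)/52 = (23/2)*(1/52) = 23/104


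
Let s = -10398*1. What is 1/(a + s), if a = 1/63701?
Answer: -63701/662362997 ≈ -9.6172e-5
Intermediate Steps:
a = 1/63701 ≈ 1.5698e-5
s = -10398
1/(a + s) = 1/(1/63701 - 10398) = 1/(-662362997/63701) = -63701/662362997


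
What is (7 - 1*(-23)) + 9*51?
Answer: 489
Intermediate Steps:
(7 - 1*(-23)) + 9*51 = (7 + 23) + 459 = 30 + 459 = 489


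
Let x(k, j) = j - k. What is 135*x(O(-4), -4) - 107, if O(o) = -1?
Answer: -512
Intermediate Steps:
135*x(O(-4), -4) - 107 = 135*(-4 - 1*(-1)) - 107 = 135*(-4 + 1) - 107 = 135*(-3) - 107 = -405 - 107 = -512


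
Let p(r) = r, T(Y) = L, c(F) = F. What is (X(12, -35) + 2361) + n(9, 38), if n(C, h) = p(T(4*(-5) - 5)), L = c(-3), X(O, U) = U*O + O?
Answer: 1950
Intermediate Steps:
X(O, U) = O + O*U (X(O, U) = O*U + O = O + O*U)
L = -3
T(Y) = -3
n(C, h) = -3
(X(12, -35) + 2361) + n(9, 38) = (12*(1 - 35) + 2361) - 3 = (12*(-34) + 2361) - 3 = (-408 + 2361) - 3 = 1953 - 3 = 1950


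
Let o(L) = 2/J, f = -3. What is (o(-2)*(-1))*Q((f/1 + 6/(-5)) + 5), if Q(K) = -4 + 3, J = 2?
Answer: 1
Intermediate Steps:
o(L) = 1 (o(L) = 2/2 = 2*(½) = 1)
Q(K) = -1
(o(-2)*(-1))*Q((f/1 + 6/(-5)) + 5) = (1*(-1))*(-1) = -1*(-1) = 1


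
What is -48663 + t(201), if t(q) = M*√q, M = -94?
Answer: -48663 - 94*√201 ≈ -49996.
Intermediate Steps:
t(q) = -94*√q
-48663 + t(201) = -48663 - 94*√201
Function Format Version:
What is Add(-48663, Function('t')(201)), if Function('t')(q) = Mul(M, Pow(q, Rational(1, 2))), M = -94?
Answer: Add(-48663, Mul(-94, Pow(201, Rational(1, 2)))) ≈ -49996.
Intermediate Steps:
Function('t')(q) = Mul(-94, Pow(q, Rational(1, 2)))
Add(-48663, Function('t')(201)) = Add(-48663, Mul(-94, Pow(201, Rational(1, 2))))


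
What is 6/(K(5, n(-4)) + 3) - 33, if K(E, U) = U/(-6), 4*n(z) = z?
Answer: -591/19 ≈ -31.105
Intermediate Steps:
n(z) = z/4
K(E, U) = -U/6 (K(E, U) = U*(-⅙) = -U/6)
6/(K(5, n(-4)) + 3) - 33 = 6/(-(-4)/24 + 3) - 33 = 6/(-⅙*(-1) + 3) - 33 = 6/(⅙ + 3) - 33 = 6/(19/6) - 33 = (6/19)*6 - 33 = 36/19 - 33 = -591/19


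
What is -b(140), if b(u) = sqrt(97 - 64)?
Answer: -sqrt(33) ≈ -5.7446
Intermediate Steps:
b(u) = sqrt(33)
-b(140) = -sqrt(33)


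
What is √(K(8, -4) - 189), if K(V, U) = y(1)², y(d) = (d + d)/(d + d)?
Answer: 2*I*√47 ≈ 13.711*I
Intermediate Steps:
y(d) = 1 (y(d) = (2*d)/((2*d)) = (2*d)*(1/(2*d)) = 1)
K(V, U) = 1 (K(V, U) = 1² = 1)
√(K(8, -4) - 189) = √(1 - 189) = √(-188) = 2*I*√47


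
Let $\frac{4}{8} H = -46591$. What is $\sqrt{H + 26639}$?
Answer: $i \sqrt{66543} \approx 257.96 i$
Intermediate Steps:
$H = -93182$ ($H = 2 \left(-46591\right) = -93182$)
$\sqrt{H + 26639} = \sqrt{-93182 + 26639} = \sqrt{-66543} = i \sqrt{66543}$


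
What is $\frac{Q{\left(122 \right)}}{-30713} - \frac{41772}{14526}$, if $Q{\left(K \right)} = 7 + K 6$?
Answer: $- \frac{215613025}{74356173} \approx -2.8997$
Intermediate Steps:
$Q{\left(K \right)} = 7 + 6 K$
$\frac{Q{\left(122 \right)}}{-30713} - \frac{41772}{14526} = \frac{7 + 6 \cdot 122}{-30713} - \frac{41772}{14526} = \left(7 + 732\right) \left(- \frac{1}{30713}\right) - \frac{6962}{2421} = 739 \left(- \frac{1}{30713}\right) - \frac{6962}{2421} = - \frac{739}{30713} - \frac{6962}{2421} = - \frac{215613025}{74356173}$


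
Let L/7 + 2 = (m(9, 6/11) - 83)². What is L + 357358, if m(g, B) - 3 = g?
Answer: 392631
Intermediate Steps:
m(g, B) = 3 + g
L = 35273 (L = -14 + 7*((3 + 9) - 83)² = -14 + 7*(12 - 83)² = -14 + 7*(-71)² = -14 + 7*5041 = -14 + 35287 = 35273)
L + 357358 = 35273 + 357358 = 392631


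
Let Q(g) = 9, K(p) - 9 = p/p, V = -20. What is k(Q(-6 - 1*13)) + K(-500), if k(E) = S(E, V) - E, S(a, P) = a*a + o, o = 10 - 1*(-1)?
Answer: 93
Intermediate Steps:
K(p) = 10 (K(p) = 9 + p/p = 9 + 1 = 10)
o = 11 (o = 10 + 1 = 11)
S(a, P) = 11 + a² (S(a, P) = a*a + 11 = a² + 11 = 11 + a²)
k(E) = 11 + E² - E (k(E) = (11 + E²) - E = 11 + E² - E)
k(Q(-6 - 1*13)) + K(-500) = (11 + 9² - 1*9) + 10 = (11 + 81 - 9) + 10 = 83 + 10 = 93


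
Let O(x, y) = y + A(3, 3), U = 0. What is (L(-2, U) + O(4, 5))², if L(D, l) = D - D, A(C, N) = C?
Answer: 64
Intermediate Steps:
O(x, y) = 3 + y (O(x, y) = y + 3 = 3 + y)
L(D, l) = 0
(L(-2, U) + O(4, 5))² = (0 + (3 + 5))² = (0 + 8)² = 8² = 64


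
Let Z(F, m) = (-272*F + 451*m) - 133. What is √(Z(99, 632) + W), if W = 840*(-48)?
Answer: √217651 ≈ 466.53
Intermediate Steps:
W = -40320
Z(F, m) = -133 - 272*F + 451*m
√(Z(99, 632) + W) = √((-133 - 272*99 + 451*632) - 40320) = √((-133 - 26928 + 285032) - 40320) = √(257971 - 40320) = √217651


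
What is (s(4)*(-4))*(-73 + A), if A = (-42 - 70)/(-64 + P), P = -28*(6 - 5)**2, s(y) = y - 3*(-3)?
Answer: 85852/23 ≈ 3732.7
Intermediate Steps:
s(y) = 9 + y (s(y) = y + 9 = 9 + y)
P = -28 (P = -28*1**2 = -28*1 = -28)
A = 28/23 (A = (-42 - 70)/(-64 - 28) = -112/(-92) = -112*(-1/92) = 28/23 ≈ 1.2174)
(s(4)*(-4))*(-73 + A) = ((9 + 4)*(-4))*(-73 + 28/23) = (13*(-4))*(-1651/23) = -52*(-1651/23) = 85852/23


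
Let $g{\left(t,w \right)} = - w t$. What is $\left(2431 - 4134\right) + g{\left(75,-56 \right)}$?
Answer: $2497$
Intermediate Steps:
$g{\left(t,w \right)} = - t w$
$\left(2431 - 4134\right) + g{\left(75,-56 \right)} = \left(2431 - 4134\right) - 75 \left(-56\right) = -1703 + 4200 = 2497$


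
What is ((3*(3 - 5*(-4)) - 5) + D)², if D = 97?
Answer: 25921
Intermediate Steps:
((3*(3 - 5*(-4)) - 5) + D)² = ((3*(3 - 5*(-4)) - 5) + 97)² = ((3*(3 + 20) - 5) + 97)² = ((3*23 - 5) + 97)² = ((69 - 5) + 97)² = (64 + 97)² = 161² = 25921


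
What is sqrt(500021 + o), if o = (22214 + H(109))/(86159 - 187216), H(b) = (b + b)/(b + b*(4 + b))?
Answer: sqrt(137115072456350070)/523659 ≈ 707.12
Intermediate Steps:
H(b) = 2*b/(b + b*(4 + b)) (H(b) = (2*b)/(b + b*(4 + b)) = 2*b/(b + b*(4 + b)))
o = -115109/523659 (o = (22214 + 2/(5 + 109))/(86159 - 187216) = (22214 + 2/114)/(-101057) = (22214 + 2*(1/114))*(-1/101057) = (22214 + 1/57)*(-1/101057) = (1266199/57)*(-1/101057) = -115109/523659 ≈ -0.21982)
sqrt(500021 + o) = sqrt(500021 - 115109/523659) = sqrt(261840381730/523659) = sqrt(137115072456350070)/523659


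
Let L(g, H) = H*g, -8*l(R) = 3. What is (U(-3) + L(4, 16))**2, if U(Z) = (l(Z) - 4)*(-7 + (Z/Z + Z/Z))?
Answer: 471969/64 ≈ 7374.5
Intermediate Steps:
l(R) = -3/8 (l(R) = -1/8*3 = -3/8)
U(Z) = 175/8 (U(Z) = (-3/8 - 4)*(-7 + (Z/Z + Z/Z)) = -35*(-7 + (1 + 1))/8 = -35*(-7 + 2)/8 = -35/8*(-5) = 175/8)
(U(-3) + L(4, 16))**2 = (175/8 + 16*4)**2 = (175/8 + 64)**2 = (687/8)**2 = 471969/64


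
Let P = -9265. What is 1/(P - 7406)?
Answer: -1/16671 ≈ -5.9984e-5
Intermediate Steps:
1/(P - 7406) = 1/(-9265 - 7406) = 1/(-16671) = -1/16671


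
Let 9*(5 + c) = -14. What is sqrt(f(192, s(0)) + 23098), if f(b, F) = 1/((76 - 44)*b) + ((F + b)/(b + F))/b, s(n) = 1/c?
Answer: sqrt(94609430)/64 ≈ 151.98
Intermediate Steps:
c = -59/9 (c = -5 + (1/9)*(-14) = -5 - 14/9 = -59/9 ≈ -6.5556)
s(n) = -9/59 (s(n) = 1/(-59/9) = -9/59)
f(b, F) = 33/(32*b) (f(b, F) = 1/(32*b) + ((F + b)/(F + b))/b = 1/(32*b) + 1/b = 33/(32*b))
sqrt(f(192, s(0)) + 23098) = sqrt((33/32)/192 + 23098) = sqrt((33/32)*(1/192) + 23098) = sqrt(11/2048 + 23098) = sqrt(47304715/2048) = sqrt(94609430)/64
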